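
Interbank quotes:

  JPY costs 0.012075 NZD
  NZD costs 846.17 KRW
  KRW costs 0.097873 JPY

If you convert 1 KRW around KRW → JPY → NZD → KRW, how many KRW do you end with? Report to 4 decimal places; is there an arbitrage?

1.0000 (no arbitrage)

Around KRW → JPY → NZD → KRW: 1 × 0.097873 × 0.012075 × 846.17 = 1.000018
Product ≈ 1 (deviation 0.002%, within rounding noise).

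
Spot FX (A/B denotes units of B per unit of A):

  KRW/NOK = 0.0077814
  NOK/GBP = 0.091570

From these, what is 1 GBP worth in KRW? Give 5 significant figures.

GBP/KRW = 1403.4

1 GBP ÷ 0.091570 = 10.9206 NOK
10.9206 NOK ÷ 0.0077814 = 1403.42 KRW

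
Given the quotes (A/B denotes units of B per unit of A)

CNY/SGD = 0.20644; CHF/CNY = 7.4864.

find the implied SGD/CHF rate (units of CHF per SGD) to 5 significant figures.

SGD/CHF = 0.64704

1 SGD ÷ 0.20644 = 4.84402 CNY
4.84402 CNY ÷ 7.4864 = 0.647043 CHF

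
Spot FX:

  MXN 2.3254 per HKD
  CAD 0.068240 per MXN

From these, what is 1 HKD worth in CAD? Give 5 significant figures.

HKD/CAD = 0.15869

1 HKD × 2.3254 = 2.3254 MXN
2.3254 MXN × 0.068240 = 0.158685 CAD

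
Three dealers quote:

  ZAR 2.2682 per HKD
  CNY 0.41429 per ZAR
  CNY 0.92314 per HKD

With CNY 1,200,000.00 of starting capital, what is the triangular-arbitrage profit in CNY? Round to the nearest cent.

Profit: CNY 21,516.88

Profitable loop is CNY → HKD → ZAR → CNY:
CNY 1,200,000.00 ÷ 0.92314 = HKD 1,299,911.17
HKD 1,299,911.17 × 2.2682 = ZAR 2,948,458.52
ZAR 2,948,458.52 × 0.41429 = CNY 1,221,516.88
Profit = CNY 1,221,516.88 − CNY 1,200,000.00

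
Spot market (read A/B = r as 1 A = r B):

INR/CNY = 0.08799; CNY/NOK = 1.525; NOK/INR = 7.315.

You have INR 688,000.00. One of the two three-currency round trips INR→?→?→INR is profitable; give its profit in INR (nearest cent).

Profitable loop is INR → NOK → CNY → INR:
INR 688,000.00 ÷ 7.315 = NOK 94,053.32
NOK 94,053.32 ÷ 1.525 = CNY 61,674.30
CNY 61,674.30 ÷ 0.08799 = INR 700,924.03
Profit = INR 700,924.03 − INR 688,000.00

Profit: INR 12,924.03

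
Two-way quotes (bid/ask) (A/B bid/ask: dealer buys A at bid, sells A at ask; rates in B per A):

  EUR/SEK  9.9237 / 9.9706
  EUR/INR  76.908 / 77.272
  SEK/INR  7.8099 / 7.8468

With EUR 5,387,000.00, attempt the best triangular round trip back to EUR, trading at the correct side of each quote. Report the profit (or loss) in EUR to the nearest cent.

Best loop EUR → SEK → INR → EUR:
EUR 5,387,000.00 × 9.9237 (sell EUR at bid) = SEK 53,458,971.90
SEK 53,458,971.90 × 7.8099 (sell SEK at bid) = INR 417,509,224.64
INR 417,509,224.64 ÷ 77.272 (buy EUR at ask) = EUR 5,403,111.41

Net profit: EUR 16,111.41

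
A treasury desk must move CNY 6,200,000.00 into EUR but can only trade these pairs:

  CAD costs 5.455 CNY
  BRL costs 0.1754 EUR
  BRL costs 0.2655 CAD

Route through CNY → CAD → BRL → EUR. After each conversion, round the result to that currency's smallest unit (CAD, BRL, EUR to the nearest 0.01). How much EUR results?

EUR 750,865.23

CNY 6,200,000.00 ÷ 5.455 = CAD 1,136,571.95
CAD 1,136,571.95 ÷ 0.2655 = BRL 4,280,873.63
BRL 4,280,873.63 × 0.1754 = EUR 750,865.23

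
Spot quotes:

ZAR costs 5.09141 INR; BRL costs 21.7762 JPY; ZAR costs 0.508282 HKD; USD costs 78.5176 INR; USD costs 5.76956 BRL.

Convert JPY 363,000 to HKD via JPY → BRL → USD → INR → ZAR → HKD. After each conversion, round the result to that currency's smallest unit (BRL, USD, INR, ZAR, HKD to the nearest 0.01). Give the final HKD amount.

HKD 22,647.27

JPY 363,000 ÷ 21.7762 = BRL 16,669.58
BRL 16,669.58 ÷ 5.76956 = USD 2,889.23
USD 2,889.23 × 78.5176 = INR 226,855.41
INR 226,855.41 ÷ 5.09141 = ZAR 44,556.50
ZAR 44,556.50 × 0.508282 = HKD 22,647.27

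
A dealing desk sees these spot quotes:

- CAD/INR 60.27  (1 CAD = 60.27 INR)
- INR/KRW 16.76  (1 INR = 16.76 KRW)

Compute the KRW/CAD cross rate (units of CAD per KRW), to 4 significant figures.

KRW/CAD = 0.0009900

1 KRW ÷ 16.76 = 0.0596659 INR
0.0596659 INR ÷ 60.27 = 0.000989976 CAD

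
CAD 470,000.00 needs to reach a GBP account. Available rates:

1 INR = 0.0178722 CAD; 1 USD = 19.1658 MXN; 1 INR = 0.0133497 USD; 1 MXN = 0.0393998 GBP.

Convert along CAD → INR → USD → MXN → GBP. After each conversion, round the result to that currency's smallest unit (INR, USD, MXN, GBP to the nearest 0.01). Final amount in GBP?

CAD 470,000.00 ÷ 0.0178722 = INR 26,297,825.67
INR 26,297,825.67 × 0.0133497 = USD 351,068.08
USD 351,068.08 × 19.1658 = MXN 6,728,500.61
MXN 6,728,500.61 × 0.0393998 = GBP 265,101.58

GBP 265,101.58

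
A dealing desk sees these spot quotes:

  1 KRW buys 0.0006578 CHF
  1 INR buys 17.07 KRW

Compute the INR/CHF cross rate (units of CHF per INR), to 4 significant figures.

INR/CHF = 0.01123

1 INR × 17.07 = 17.07 KRW
17.07 KRW × 0.0006578 = 0.0112286 CHF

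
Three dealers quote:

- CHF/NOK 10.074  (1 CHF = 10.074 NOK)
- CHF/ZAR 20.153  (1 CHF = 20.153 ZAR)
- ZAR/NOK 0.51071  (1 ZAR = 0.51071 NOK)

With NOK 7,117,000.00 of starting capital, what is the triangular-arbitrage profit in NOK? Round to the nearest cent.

Profit: NOK 154,250.15

Profitable loop is NOK → CHF → ZAR → NOK:
NOK 7,117,000.00 ÷ 10.074 = CHF 706,472.11
CHF 706,472.11 × 20.153 = ZAR 14,237,532.36
ZAR 14,237,532.36 × 0.51071 = NOK 7,271,250.15
Profit = NOK 7,271,250.15 − NOK 7,117,000.00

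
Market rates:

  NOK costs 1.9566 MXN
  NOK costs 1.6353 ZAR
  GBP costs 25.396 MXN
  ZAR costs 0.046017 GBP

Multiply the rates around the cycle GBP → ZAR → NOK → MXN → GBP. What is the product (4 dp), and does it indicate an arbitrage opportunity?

1.0238 (arbitrage exists)

Around GBP → ZAR → NOK → MXN → GBP: 1 ÷ 0.046017 ÷ 1.6353 × 1.9566 ÷ 25.396 = 1.023814
Product > 1; profitable direction is GBP → ZAR → NOK → MXN → GBP.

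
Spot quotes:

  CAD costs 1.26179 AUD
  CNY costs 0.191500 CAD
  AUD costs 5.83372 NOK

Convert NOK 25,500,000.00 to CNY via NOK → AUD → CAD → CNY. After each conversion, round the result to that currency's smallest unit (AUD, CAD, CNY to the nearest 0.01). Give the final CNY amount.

NOK 25,500,000.00 ÷ 5.83372 = AUD 4,371,138.83
AUD 4,371,138.83 ÷ 1.26179 = CAD 3,464,236.39
CAD 3,464,236.39 ÷ 0.191500 = CNY 18,090,007.26

CNY 18,090,007.26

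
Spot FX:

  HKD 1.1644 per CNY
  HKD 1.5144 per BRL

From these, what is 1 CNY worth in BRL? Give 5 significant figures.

1 CNY × 1.1644 = 1.1644 HKD
1.1644 HKD ÷ 1.5144 = 0.768885 BRL

CNY/BRL = 0.76889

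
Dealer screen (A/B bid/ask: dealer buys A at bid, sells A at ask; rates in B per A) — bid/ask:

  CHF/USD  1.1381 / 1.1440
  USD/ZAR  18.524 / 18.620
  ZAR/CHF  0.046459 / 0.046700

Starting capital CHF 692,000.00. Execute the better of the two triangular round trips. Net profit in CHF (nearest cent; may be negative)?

Net profit: CHF 3,638.34

Best loop CHF → ZAR → USD → CHF:
CHF 692,000.00 ÷ 0.046700 (buy ZAR at ask) = ZAR 14,817,987.15
ZAR 14,817,987.15 ÷ 18.620 (buy USD at ask) = USD 795,810.27
USD 795,810.27 ÷ 1.1440 (buy CHF at ask) = CHF 695,638.34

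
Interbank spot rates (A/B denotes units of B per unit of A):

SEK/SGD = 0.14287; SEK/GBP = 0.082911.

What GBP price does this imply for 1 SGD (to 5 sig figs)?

SGD/GBP = 0.58032

1 SGD ÷ 0.14287 = 6.99937 SEK
6.99937 SEK × 0.082911 = 0.580325 GBP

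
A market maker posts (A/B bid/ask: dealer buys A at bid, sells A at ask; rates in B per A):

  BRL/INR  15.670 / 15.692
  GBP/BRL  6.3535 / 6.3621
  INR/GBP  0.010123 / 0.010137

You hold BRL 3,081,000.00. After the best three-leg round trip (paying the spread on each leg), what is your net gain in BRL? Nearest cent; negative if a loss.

Net profit: BRL 24,152.73

Best loop BRL → INR → GBP → BRL:
BRL 3,081,000.00 × 15.670 (sell BRL at bid) = INR 48,279,270.00
INR 48,279,270.00 × 0.010123 (sell INR at bid) = GBP 488,731.05
GBP 488,731.05 × 6.3535 (sell GBP at bid) = BRL 3,105,152.73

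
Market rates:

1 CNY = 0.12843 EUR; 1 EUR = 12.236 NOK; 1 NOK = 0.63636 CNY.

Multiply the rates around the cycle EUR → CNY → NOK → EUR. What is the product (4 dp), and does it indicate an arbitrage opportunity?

1.0000 (no arbitrage)

Around EUR → CNY → NOK → EUR: 1 ÷ 0.12843 ÷ 0.63636 ÷ 12.236 = 0.999980
Product ≈ 1 (deviation 0.002%, within rounding noise).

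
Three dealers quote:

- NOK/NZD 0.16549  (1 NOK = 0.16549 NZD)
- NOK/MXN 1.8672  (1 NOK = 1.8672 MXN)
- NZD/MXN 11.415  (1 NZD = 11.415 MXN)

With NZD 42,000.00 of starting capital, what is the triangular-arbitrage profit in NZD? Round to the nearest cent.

Profitable loop is NZD → MXN → NOK → NZD:
NZD 42,000.00 × 11.415 = MXN 479,430.00
MXN 479,430.00 ÷ 1.8672 = NOK 256,764.14
NOK 256,764.14 × 0.16549 = NZD 42,491.90
Profit = NZD 42,491.90 − NZD 42,000.00

Profit: NZD 491.90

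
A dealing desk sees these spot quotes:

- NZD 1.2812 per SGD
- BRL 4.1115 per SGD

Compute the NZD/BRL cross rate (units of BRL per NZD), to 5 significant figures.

NZD/BRL = 3.2091

1 NZD ÷ 1.2812 = 0.780518 SGD
0.780518 SGD × 4.1115 = 3.2091 BRL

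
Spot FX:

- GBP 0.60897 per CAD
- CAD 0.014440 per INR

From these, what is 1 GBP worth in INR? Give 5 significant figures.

1 GBP ÷ 0.60897 = 1.64212 CAD
1.64212 CAD ÷ 0.014440 = 113.72 INR

GBP/INR = 113.72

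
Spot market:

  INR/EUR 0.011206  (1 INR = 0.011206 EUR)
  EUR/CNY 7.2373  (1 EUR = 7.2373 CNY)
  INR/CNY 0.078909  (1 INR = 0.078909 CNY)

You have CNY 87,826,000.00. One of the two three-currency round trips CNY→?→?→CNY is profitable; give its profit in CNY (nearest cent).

Profit: CNY 2,439,908.43

Profitable loop is CNY → INR → EUR → CNY:
CNY 87,826,000.00 ÷ 0.078909 = INR 1,113,003,586.41
INR 1,113,003,586.41 × 0.011206 = EUR 12,472,318.19
EUR 12,472,318.19 × 7.2373 = CNY 90,265,908.43
Profit = CNY 90,265,908.43 − CNY 87,826,000.00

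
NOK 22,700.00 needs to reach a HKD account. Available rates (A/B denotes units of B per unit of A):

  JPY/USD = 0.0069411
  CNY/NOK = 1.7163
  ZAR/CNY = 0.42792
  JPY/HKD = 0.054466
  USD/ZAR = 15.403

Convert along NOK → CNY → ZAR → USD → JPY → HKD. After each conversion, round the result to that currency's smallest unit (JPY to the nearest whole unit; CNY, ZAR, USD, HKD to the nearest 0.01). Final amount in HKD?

NOK 22,700.00 ÷ 1.7163 = CNY 13,226.13
CNY 13,226.13 ÷ 0.42792 = ZAR 30,907.95
ZAR 30,907.95 ÷ 15.403 = USD 2,006.62
USD 2,006.62 ÷ 0.0069411 = JPY 289,093
JPY 289,093 × 0.054466 = HKD 15,745.74

HKD 15,745.74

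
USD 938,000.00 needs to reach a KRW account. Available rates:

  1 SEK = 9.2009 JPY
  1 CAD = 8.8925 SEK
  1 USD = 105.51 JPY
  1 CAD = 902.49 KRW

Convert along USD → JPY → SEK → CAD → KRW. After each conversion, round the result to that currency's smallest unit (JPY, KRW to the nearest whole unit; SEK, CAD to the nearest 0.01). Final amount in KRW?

USD 938,000.00 × 105.51 = JPY 98,968,380
JPY 98,968,380 ÷ 9.2009 = SEK 10,756,380.35
SEK 10,756,380.35 ÷ 8.8925 = CAD 1,209,601.39
CAD 1,209,601.39 × 902.49 = KRW 1,091,653,158

KRW 1,091,653,158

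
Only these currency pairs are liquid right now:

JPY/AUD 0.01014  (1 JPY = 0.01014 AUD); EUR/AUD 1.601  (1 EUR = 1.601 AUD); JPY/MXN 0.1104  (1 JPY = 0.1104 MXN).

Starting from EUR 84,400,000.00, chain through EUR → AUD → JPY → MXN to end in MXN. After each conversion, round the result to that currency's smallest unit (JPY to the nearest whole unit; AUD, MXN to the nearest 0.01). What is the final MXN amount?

EUR 84,400,000.00 × 1.601 = AUD 135,124,400.00
AUD 135,124,400.00 ÷ 0.01014 = JPY 13,325,877,712
JPY 13,325,877,712 × 0.1104 = MXN 1,471,176,899.40

MXN 1,471,176,899.40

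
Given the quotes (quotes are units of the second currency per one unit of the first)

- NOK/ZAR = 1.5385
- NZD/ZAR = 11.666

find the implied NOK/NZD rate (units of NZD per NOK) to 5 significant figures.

1 NOK × 1.5385 = 1.5385 ZAR
1.5385 ZAR ÷ 11.666 = 0.131879 NZD

NOK/NZD = 0.13188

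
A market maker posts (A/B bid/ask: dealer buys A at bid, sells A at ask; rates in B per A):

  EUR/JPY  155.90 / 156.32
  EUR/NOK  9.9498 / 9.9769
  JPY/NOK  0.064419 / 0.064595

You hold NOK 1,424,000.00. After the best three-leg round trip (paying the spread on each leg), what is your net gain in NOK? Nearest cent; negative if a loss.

Best loop NOK → EUR → JPY → NOK:
NOK 1,424,000.00 ÷ 9.9769 (buy EUR at ask) = EUR 142,729.71
EUR 142,729.71 × 155.90 (sell EUR at bid) = JPY 22,251,561
JPY 22,251,561 × 0.064419 (sell JPY at bid) = NOK 1,433,423.31

Net profit: NOK 9,423.31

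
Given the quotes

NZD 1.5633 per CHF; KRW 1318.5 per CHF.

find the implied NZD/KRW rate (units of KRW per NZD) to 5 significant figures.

NZD/KRW = 843.41

1 NZD ÷ 1.5633 = 0.639672 CHF
0.639672 CHF × 1318.5 = 843.408 KRW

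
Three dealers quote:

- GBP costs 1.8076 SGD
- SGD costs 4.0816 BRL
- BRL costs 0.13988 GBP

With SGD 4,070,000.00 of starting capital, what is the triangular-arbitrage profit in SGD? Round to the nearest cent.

Profit: SGD 130,324.14

Profitable loop is SGD → BRL → GBP → SGD:
SGD 4,070,000.00 × 4.0816 = BRL 16,612,112.00
BRL 16,612,112.00 × 0.13988 = GBP 2,323,702.23
GBP 2,323,702.23 × 1.8076 = SGD 4,200,324.14
Profit = SGD 4,200,324.14 − SGD 4,070,000.00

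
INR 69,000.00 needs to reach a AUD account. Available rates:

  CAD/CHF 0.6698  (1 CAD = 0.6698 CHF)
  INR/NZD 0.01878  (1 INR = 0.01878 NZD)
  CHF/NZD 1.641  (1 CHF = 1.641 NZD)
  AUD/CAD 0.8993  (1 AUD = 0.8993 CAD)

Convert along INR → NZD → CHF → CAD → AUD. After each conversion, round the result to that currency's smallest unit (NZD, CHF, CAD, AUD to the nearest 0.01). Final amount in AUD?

INR 69,000.00 × 0.01878 = NZD 1,295.82
NZD 1,295.82 ÷ 1.641 = CHF 789.65
CHF 789.65 ÷ 0.6698 = CAD 1,178.93
CAD 1,178.93 ÷ 0.8993 = AUD 1,310.94

AUD 1,310.94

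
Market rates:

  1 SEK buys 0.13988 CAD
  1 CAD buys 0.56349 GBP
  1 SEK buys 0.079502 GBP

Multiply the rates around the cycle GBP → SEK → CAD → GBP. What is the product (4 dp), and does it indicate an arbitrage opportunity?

Around GBP → SEK → CAD → GBP: 1 ÷ 0.079502 × 0.13988 × 0.56349 = 0.991434
Product < 1; profitable direction is GBP → CAD → SEK → GBP.

0.9914 (arbitrage exists)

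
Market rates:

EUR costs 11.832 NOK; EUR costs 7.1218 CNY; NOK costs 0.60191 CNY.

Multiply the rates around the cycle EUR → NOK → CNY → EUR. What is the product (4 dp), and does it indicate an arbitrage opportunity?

1.0000 (no arbitrage)

Around EUR → NOK → CNY → EUR: 1 × 11.832 × 0.60191 ÷ 7.1218 = 1.000000
Product ≈ 1 (deviation 0.000%, within rounding noise).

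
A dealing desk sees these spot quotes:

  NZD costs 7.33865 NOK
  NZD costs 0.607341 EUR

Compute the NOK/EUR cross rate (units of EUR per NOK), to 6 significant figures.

NOK/EUR = 0.0827592

1 NOK ÷ 7.33865 = 0.136265 NZD
0.136265 NZD × 0.607341 = 0.0827592 EUR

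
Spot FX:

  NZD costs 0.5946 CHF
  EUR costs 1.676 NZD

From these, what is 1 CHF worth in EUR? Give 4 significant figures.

1 CHF ÷ 0.5946 = 1.6818 NZD
1.6818 NZD ÷ 1.676 = 1.00346 EUR

CHF/EUR = 1.003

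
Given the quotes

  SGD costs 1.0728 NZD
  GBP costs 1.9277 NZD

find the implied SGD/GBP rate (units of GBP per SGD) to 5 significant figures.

SGD/GBP = 0.55652

1 SGD × 1.0728 = 1.0728 NZD
1.0728 NZD ÷ 1.9277 = 0.556518 GBP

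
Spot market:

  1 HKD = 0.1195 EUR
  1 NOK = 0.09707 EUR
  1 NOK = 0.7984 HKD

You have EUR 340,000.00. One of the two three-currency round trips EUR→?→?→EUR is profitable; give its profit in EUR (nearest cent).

Profit: EUR 5,919.87

Profitable loop is EUR → HKD → NOK → EUR:
EUR 340,000.00 ÷ 0.1195 = HKD 2,845,188.28
HKD 2,845,188.28 ÷ 0.7984 = NOK 3,563,612.58
NOK 3,563,612.58 × 0.09707 = EUR 345,919.87
Profit = EUR 345,919.87 − EUR 340,000.00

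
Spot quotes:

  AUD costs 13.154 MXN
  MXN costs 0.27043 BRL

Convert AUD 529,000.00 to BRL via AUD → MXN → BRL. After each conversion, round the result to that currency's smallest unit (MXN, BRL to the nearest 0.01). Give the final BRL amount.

AUD 529,000.00 × 13.154 = MXN 6,958,466.00
MXN 6,958,466.00 × 0.27043 = BRL 1,881,777.96

BRL 1,881,777.96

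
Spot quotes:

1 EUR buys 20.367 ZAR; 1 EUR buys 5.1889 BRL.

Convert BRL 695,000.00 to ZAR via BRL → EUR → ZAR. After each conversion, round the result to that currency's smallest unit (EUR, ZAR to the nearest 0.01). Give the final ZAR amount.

BRL 695,000.00 ÷ 5.1889 = EUR 133,939.76
EUR 133,939.76 × 20.367 = ZAR 2,727,951.09

ZAR 2,727,951.09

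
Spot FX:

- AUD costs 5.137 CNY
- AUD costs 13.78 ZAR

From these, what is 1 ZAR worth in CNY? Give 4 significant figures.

ZAR/CNY = 0.3728

1 ZAR ÷ 13.78 = 0.0725689 AUD
0.0725689 AUD × 5.137 = 0.372787 CNY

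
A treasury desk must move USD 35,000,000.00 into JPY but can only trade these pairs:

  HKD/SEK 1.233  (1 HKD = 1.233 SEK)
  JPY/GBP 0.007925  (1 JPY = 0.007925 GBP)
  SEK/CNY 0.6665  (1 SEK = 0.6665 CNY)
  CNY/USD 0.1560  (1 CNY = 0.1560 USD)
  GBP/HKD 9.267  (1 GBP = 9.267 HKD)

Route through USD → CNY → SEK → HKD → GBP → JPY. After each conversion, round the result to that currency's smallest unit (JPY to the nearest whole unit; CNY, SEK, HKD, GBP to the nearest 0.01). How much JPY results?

JPY 3,717,421,290

USD 35,000,000.00 ÷ 0.1560 = CNY 224,358,974.36
CNY 224,358,974.36 ÷ 0.6665 = SEK 336,622,617.19
SEK 336,622,617.19 ÷ 1.233 = HKD 273,011,043.95
HKD 273,011,043.95 ÷ 9.267 = GBP 29,460,563.72
GBP 29,460,563.72 ÷ 0.007925 = JPY 3,717,421,290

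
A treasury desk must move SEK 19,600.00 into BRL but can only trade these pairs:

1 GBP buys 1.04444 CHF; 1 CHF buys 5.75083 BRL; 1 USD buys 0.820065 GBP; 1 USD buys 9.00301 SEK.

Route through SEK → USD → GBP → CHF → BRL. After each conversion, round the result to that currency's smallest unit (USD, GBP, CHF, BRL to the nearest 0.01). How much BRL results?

BRL 10,723.34

SEK 19,600.00 ÷ 9.00301 = USD 2,177.05
USD 2,177.05 × 0.820065 = GBP 1,785.32
GBP 1,785.32 × 1.04444 = CHF 1,864.66
CHF 1,864.66 × 5.75083 = BRL 10,723.34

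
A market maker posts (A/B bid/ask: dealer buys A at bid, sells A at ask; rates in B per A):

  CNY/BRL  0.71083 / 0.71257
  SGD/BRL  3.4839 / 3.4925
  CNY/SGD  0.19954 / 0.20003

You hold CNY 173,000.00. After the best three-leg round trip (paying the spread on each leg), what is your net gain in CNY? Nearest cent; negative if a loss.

Best loop CNY → BRL → SGD → CNY:
CNY 173,000.00 × 0.71083 (sell CNY at bid) = BRL 122,973.59
BRL 122,973.59 ÷ 3.4925 (buy SGD at ask) = SGD 35,210.76
SGD 35,210.76 ÷ 0.20003 (buy CNY at ask) = CNY 176,027.41

Net profit: CNY 3,027.41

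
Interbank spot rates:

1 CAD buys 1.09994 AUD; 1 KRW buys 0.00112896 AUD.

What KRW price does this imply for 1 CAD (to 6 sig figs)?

1 CAD × 1.09994 = 1.09994 AUD
1.09994 AUD ÷ 0.00112896 = 974.295 KRW

CAD/KRW = 974.295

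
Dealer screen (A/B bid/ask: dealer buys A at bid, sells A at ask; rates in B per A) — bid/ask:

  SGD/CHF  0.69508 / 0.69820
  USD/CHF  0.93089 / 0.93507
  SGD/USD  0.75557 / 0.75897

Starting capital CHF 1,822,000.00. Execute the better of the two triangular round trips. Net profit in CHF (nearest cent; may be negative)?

Best loop CHF → SGD → USD → CHF:
CHF 1,822,000.00 ÷ 0.69820 (buy SGD at ask) = SGD 2,609,567.46
SGD 2,609,567.46 × 0.75557 (sell SGD at bid) = USD 1,971,710.89
USD 1,971,710.89 × 0.93089 (sell USD at bid) = CHF 1,835,445.95

Net profit: CHF 13,445.95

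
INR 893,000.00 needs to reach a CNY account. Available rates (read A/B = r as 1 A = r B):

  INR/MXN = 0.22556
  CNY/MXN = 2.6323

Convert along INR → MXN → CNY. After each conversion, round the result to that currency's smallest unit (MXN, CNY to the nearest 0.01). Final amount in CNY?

INR 893,000.00 × 0.22556 = MXN 201,425.08
MXN 201,425.08 ÷ 2.6323 = CNY 76,520.56

CNY 76,520.56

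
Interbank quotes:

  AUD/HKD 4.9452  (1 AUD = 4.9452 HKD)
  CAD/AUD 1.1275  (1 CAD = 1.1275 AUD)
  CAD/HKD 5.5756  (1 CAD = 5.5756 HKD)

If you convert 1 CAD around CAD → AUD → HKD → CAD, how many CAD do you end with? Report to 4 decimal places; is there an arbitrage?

1.0000 (no arbitrage)

Around CAD → AUD → HKD → CAD: 1 × 1.1275 × 4.9452 ÷ 5.5756 = 1.000020
Product ≈ 1 (deviation 0.002%, within rounding noise).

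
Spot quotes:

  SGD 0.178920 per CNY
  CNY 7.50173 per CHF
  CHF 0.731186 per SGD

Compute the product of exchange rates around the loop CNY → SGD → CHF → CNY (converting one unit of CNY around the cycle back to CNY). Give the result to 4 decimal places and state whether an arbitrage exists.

0.9814 (arbitrage exists)

Around CNY → SGD → CHF → CNY: 1 × 0.178920 × 0.731186 × 7.50173 = 0.981405
Product < 1; profitable direction is CNY → CHF → SGD → CNY.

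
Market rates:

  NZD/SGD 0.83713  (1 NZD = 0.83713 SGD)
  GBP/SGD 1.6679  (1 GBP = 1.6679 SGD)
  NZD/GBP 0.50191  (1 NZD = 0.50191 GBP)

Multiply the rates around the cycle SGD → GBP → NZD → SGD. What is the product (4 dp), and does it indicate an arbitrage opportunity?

1.0000 (no arbitrage)

Around SGD → GBP → NZD → SGD: 1 ÷ 1.6679 ÷ 0.50191 × 0.83713 = 0.999993
Product ≈ 1 (deviation 0.001%, within rounding noise).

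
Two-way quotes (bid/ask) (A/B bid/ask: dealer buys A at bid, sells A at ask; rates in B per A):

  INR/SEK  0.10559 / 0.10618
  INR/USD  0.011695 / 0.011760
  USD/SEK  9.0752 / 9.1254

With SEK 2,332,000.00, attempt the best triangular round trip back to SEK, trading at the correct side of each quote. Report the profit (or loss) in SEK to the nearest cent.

Net result: SEK -1,000.09 (no profitable arbitrage after spreads)

Best loop SEK → INR → USD → SEK:
SEK 2,332,000.00 ÷ 0.10618 (buy INR at ask) = INR 21,962,704.84
INR 21,962,704.84 × 0.011695 (sell INR at bid) = USD 256,853.83
USD 256,853.83 × 9.0752 (sell USD at bid) = SEK 2,330,999.91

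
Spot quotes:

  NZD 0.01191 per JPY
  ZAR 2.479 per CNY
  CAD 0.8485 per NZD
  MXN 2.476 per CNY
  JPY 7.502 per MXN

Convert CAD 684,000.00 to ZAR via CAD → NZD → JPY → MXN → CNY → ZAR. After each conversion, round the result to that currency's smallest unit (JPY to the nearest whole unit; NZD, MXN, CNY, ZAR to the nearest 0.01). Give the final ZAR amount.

ZAR 9,033,193.59

CAD 684,000.00 ÷ 0.8485 = NZD 806,128.46
NZD 806,128.46 ÷ 0.01191 = JPY 67,685,009
JPY 67,685,009 ÷ 7.502 = MXN 9,022,261.93
MXN 9,022,261.93 ÷ 2.476 = CNY 3,643,886.08
CNY 3,643,886.08 × 2.479 = ZAR 9,033,193.59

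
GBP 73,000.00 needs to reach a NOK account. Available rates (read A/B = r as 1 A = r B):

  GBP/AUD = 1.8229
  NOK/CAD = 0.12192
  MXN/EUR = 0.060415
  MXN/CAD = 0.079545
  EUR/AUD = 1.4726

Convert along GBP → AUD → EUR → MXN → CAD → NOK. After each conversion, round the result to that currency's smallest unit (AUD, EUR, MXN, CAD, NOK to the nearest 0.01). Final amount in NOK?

GBP 73,000.00 × 1.8229 = AUD 133,071.70
AUD 133,071.70 ÷ 1.4726 = EUR 90,365.14
EUR 90,365.14 ÷ 0.060415 = MXN 1,495,740.13
MXN 1,495,740.13 × 0.079545 = CAD 118,978.65
CAD 118,978.65 ÷ 0.12192 = NOK 975,874.75

NOK 975,874.75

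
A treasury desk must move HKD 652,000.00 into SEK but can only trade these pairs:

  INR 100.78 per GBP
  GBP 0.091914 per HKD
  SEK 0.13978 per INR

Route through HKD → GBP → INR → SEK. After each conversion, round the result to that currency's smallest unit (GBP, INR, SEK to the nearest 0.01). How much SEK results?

SEK 844,206.45

HKD 652,000.00 × 0.091914 = GBP 59,927.93
GBP 59,927.93 × 100.78 = INR 6,039,536.79
INR 6,039,536.79 × 0.13978 = SEK 844,206.45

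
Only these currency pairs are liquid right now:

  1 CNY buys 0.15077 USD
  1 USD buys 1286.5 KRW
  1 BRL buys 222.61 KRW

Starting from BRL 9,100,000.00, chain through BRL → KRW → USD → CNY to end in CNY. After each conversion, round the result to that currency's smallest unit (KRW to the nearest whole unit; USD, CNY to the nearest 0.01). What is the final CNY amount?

BRL 9,100,000.00 × 222.61 = KRW 2,025,751,000
KRW 2,025,751,000 ÷ 1286.5 = USD 1,574,621.84
USD 1,574,621.84 ÷ 0.15077 = CNY 10,443,867.08

CNY 10,443,867.08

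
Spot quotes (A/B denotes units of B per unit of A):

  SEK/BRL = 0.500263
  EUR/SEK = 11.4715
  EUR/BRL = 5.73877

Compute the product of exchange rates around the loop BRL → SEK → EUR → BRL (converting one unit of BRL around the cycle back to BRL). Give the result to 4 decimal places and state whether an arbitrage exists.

1.0000 (no arbitrage)

Around BRL → SEK → EUR → BRL: 1 ÷ 0.500263 ÷ 11.4715 × 5.73877 = 1.000001
Product ≈ 1 (deviation 0.000%, within rounding noise).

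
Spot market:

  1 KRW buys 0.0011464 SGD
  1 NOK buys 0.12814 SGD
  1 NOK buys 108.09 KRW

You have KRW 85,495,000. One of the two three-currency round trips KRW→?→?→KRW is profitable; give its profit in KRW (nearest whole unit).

Profitable loop is KRW → NOK → SGD → KRW:
KRW 85,495,000 ÷ 108.09 = NOK 790,961.24
NOK 790,961.24 × 0.12814 = SGD 101,353.77
SGD 101,353.77 ÷ 0.0011464 = KRW 88,410,479
Profit = KRW 88,410,479 − KRW 85,495,000

Profit: KRW 2,915,479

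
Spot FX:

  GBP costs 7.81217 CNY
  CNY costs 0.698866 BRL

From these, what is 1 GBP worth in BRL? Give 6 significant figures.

1 GBP × 7.81217 = 7.81217 CNY
7.81217 CNY × 0.698866 = 5.45966 BRL

GBP/BRL = 5.45966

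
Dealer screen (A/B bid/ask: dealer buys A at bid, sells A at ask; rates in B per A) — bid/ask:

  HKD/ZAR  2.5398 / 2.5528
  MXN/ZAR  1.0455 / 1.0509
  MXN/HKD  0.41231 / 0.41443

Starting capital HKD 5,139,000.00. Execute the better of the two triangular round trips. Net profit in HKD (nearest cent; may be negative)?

Net result: HKD -18,167.00 (no profitable arbitrage after spreads)

Best loop HKD → ZAR → MXN → HKD:
HKD 5,139,000.00 × 2.5398 (sell HKD at bid) = ZAR 13,052,032.20
ZAR 13,052,032.20 ÷ 1.0509 (buy MXN at ask) = MXN 12,419,861.26
MXN 12,419,861.26 × 0.41231 (sell MXN at bid) = HKD 5,120,833.00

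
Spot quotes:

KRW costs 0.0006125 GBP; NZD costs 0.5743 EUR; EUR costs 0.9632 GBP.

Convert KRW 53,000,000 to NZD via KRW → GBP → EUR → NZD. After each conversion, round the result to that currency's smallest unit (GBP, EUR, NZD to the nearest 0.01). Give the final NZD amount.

KRW 53,000,000 × 0.0006125 = GBP 32,462.50
GBP 32,462.50 ÷ 0.9632 = EUR 33,702.76
EUR 33,702.76 ÷ 0.5743 = NZD 58,684.94

NZD 58,684.94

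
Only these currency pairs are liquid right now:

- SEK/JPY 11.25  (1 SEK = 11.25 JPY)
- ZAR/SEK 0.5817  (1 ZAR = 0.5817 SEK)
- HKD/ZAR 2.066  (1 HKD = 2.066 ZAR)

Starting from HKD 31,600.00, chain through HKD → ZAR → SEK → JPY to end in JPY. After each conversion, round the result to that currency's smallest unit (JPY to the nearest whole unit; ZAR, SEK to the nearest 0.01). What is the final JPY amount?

HKD 31,600.00 × 2.066 = ZAR 65,285.60
ZAR 65,285.60 × 0.5817 = SEK 37,976.63
SEK 37,976.63 × 11.25 = JPY 427,237

JPY 427,237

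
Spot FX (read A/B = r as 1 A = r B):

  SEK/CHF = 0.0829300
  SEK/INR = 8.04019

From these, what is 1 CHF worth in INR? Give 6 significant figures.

1 CHF ÷ 0.0829300 = 12.0584 SEK
12.0584 SEK × 8.04019 = 96.9515 INR

CHF/INR = 96.9515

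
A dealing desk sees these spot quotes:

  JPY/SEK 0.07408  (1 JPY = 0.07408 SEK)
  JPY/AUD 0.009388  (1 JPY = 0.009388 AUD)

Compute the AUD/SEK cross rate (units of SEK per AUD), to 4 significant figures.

1 AUD ÷ 0.009388 = 106.519 JPY
106.519 JPY × 0.07408 = 7.89092 SEK

AUD/SEK = 7.891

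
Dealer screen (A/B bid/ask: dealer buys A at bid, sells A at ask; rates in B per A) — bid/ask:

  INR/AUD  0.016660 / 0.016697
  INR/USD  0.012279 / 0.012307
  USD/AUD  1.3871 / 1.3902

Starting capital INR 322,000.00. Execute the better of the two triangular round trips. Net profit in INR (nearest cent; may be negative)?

Best loop INR → USD → AUD → INR:
INR 322,000.00 × 0.012279 (sell INR at bid) = USD 3,953.84
USD 3,953.84 × 1.3871 (sell USD at bid) = AUD 5,484.37
AUD 5,484.37 ÷ 0.016697 (buy INR at ask) = INR 328,464.32

Net profit: INR 6,464.32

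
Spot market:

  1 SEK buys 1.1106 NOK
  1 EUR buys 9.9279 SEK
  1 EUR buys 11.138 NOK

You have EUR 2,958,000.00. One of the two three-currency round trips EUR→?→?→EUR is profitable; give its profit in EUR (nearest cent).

Profit: EUR 30,066.92

Profitable loop is EUR → NOK → SEK → EUR:
EUR 2,958,000.00 × 11.138 = NOK 32,946,204.00
NOK 32,946,204.00 ÷ 1.1106 = SEK 29,665,229.61
SEK 29,665,229.61 ÷ 9.9279 = EUR 2,988,066.92
Profit = EUR 2,988,066.92 − EUR 2,958,000.00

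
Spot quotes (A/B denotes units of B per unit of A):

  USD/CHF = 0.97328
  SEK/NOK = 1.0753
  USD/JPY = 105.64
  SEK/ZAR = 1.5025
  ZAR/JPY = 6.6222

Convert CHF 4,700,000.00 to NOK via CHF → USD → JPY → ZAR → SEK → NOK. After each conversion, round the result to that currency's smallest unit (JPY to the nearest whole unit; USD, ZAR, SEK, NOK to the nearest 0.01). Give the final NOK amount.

CHF 4,700,000.00 ÷ 0.97328 = USD 4,829,031.73
USD 4,829,031.73 × 105.64 = JPY 510,138,912
JPY 510,138,912 ÷ 6.6222 = ZAR 77,034,657.97
ZAR 77,034,657.97 ÷ 1.5025 = SEK 51,270,987.00
SEK 51,270,987.00 × 1.0753 = NOK 55,131,692.32

NOK 55,131,692.32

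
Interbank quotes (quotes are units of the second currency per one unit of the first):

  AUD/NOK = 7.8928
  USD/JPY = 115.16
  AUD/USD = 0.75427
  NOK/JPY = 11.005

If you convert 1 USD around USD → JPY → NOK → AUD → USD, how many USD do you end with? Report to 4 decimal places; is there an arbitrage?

1.0000 (no arbitrage)

Around USD → JPY → NOK → AUD → USD: 1 × 115.16 ÷ 11.005 ÷ 7.8928 × 0.75427 = 1.000017
Product ≈ 1 (deviation 0.002%, within rounding noise).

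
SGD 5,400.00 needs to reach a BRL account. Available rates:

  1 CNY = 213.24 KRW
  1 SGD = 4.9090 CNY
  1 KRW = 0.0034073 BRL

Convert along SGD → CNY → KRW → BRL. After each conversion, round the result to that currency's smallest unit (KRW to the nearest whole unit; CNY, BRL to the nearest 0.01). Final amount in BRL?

SGD 5,400.00 × 4.9090 = CNY 26,508.60
CNY 26,508.60 × 213.24 = KRW 5,652,694
KRW 5,652,694 × 0.0034073 = BRL 19,260.42

BRL 19,260.42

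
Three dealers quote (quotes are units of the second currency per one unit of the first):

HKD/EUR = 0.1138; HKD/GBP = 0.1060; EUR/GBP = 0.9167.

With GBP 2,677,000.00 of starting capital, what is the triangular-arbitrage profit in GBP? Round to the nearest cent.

Profitable loop is GBP → EUR → HKD → GBP:
GBP 2,677,000.00 ÷ 0.9167 = EUR 2,920,257.45
EUR 2,920,257.45 ÷ 0.1138 = HKD 25,661,313.23
HKD 25,661,313.23 × 0.1060 = GBP 2,720,099.20
Profit = GBP 2,720,099.20 − GBP 2,677,000.00

Profit: GBP 43,099.20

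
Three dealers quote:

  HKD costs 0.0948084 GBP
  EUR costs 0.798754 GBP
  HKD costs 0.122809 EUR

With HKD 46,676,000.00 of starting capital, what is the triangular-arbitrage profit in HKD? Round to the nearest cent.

Profit: HKD 1,617,652.73

Profitable loop is HKD → EUR → GBP → HKD:
HKD 46,676,000.00 × 0.122809 = EUR 5,732,232.88
EUR 5,732,232.88 × 0.798754 = GBP 4,578,643.95
GBP 4,578,643.95 ÷ 0.0948084 = HKD 48,293,652.73
Profit = HKD 48,293,652.73 − HKD 46,676,000.00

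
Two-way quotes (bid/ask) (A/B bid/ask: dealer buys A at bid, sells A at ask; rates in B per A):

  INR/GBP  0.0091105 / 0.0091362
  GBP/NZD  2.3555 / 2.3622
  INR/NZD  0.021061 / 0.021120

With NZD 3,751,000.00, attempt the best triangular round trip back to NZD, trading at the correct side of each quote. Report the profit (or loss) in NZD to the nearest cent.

Net profit: NZD 60,346.83

Best loop NZD → INR → GBP → NZD:
NZD 3,751,000.00 ÷ 0.021120 (buy INR at ask) = INR 177,604,166.67
INR 177,604,166.67 × 0.0091105 (sell INR at bid) = GBP 1,618,062.76
GBP 1,618,062.76 × 2.3555 (sell GBP at bid) = NZD 3,811,346.83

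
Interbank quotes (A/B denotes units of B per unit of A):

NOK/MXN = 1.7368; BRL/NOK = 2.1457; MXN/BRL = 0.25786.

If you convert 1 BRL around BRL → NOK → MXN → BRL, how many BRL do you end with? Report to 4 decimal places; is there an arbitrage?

0.9610 (arbitrage exists)

Around BRL → NOK → MXN → BRL: 1 × 2.1457 × 1.7368 × 0.25786 = 0.960954
Product < 1; profitable direction is BRL → MXN → NOK → BRL.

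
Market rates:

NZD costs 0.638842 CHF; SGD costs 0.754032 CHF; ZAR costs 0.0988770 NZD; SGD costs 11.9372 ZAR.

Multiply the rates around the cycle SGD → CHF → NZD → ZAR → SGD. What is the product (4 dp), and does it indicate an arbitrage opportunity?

Around SGD → CHF → NZD → ZAR → SGD: 1 × 0.754032 ÷ 0.638842 ÷ 0.0988770 ÷ 11.9372 = 0.999997
Product ≈ 1 (deviation 0.000%, within rounding noise).

1.0000 (no arbitrage)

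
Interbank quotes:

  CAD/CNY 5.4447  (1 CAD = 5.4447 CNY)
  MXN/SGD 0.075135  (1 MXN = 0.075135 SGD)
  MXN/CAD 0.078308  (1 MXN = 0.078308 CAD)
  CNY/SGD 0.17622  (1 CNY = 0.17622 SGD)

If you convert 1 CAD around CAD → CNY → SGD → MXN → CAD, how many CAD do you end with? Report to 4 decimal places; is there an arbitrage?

Around CAD → CNY → SGD → MXN → CAD: 1 × 5.4447 × 0.17622 ÷ 0.075135 × 0.078308 = 0.999984
Product ≈ 1 (deviation 0.002%, within rounding noise).

1.0000 (no arbitrage)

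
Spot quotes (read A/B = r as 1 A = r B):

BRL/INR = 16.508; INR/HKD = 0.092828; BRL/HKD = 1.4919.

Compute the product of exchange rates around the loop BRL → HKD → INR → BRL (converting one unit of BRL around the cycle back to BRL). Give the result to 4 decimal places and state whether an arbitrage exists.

Around BRL → HKD → INR → BRL: 1 × 1.4919 ÷ 0.092828 ÷ 16.508 = 0.973568
Product < 1; profitable direction is BRL → INR → HKD → BRL.

0.9736 (arbitrage exists)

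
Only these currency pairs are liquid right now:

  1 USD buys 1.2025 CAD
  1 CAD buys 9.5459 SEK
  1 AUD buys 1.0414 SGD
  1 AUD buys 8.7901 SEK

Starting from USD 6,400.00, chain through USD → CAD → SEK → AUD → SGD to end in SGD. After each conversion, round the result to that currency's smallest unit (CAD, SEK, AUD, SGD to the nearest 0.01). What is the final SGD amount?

USD 6,400.00 × 1.2025 = CAD 7,696.00
CAD 7,696.00 × 9.5459 = SEK 73,465.25
SEK 73,465.25 ÷ 8.7901 = AUD 8,357.73
AUD 8,357.73 × 1.0414 = SGD 8,703.74

SGD 8,703.74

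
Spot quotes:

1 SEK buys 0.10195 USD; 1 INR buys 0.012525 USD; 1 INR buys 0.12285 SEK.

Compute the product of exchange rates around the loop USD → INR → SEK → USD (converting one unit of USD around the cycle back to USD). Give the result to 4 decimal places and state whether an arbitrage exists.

1.0000 (no arbitrage)

Around USD → INR → SEK → USD: 1 ÷ 0.012525 × 0.12285 × 0.10195 = 0.999965
Product ≈ 1 (deviation 0.004%, within rounding noise).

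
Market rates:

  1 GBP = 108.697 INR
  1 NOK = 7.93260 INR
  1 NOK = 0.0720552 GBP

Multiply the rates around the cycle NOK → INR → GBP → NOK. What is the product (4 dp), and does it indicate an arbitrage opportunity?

Around NOK → INR → GBP → NOK: 1 × 7.93260 ÷ 108.697 ÷ 0.0720552 = 1.012821
Product > 1; profitable direction is NOK → INR → GBP → NOK.

1.0128 (arbitrage exists)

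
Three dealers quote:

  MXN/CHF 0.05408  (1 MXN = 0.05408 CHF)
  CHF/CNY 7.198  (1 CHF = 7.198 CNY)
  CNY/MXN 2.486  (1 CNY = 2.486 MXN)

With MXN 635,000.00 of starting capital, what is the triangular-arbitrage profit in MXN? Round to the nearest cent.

Profitable loop is MXN → CNY → CHF → MXN:
MXN 635,000.00 ÷ 2.486 = CNY 255,430.41
CNY 255,430.41 ÷ 7.198 = CHF 35,486.30
CHF 35,486.30 ÷ 0.05408 = MXN 656,181.64
Profit = MXN 656,181.64 − MXN 635,000.00

Profit: MXN 21,181.64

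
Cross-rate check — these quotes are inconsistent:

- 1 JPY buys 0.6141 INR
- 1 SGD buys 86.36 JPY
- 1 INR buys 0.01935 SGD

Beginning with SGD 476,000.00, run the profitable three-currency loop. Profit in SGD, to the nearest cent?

Profit: SGD 12,471.98

Profitable loop is SGD → JPY → INR → SGD:
SGD 476,000.00 × 86.36 = JPY 41,107,360
JPY 41,107,360 × 0.6141 = INR 25,244,029.78
INR 25,244,029.78 × 0.01935 = SGD 488,471.98
Profit = SGD 488,471.98 − SGD 476,000.00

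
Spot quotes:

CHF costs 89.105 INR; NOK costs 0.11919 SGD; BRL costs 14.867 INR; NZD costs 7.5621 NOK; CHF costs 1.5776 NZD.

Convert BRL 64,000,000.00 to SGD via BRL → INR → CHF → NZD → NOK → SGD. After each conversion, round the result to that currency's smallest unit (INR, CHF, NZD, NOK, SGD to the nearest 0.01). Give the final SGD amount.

BRL 64,000,000.00 × 14.867 = INR 951,488,000.00
INR 951,488,000.00 ÷ 89.105 = CHF 10,678,278.44
CHF 10,678,278.44 × 1.5776 = NZD 16,846,052.07
NZD 16,846,052.07 × 7.5621 = NOK 127,391,530.36
NOK 127,391,530.36 × 0.11919 = SGD 15,183,796.50

SGD 15,183,796.50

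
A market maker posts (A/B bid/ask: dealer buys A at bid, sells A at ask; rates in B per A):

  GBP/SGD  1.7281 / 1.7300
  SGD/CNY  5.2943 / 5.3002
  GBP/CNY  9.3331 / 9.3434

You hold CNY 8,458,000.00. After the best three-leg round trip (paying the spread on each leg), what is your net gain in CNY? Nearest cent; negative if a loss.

Net profit: CNY 151,050.18

Best loop CNY → SGD → GBP → CNY:
CNY 8,458,000.00 ÷ 5.3002 (buy SGD at ask) = SGD 1,595,788.84
SGD 1,595,788.84 ÷ 1.7300 (buy GBP at ask) = GBP 922,421.29
GBP 922,421.29 × 9.3331 (sell GBP at bid) = CNY 8,609,050.18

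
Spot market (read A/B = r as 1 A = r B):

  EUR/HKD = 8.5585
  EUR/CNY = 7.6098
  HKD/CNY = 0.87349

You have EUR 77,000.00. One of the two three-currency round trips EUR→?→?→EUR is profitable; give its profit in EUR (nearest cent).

Profitable loop is EUR → CNY → HKD → EUR:
EUR 77,000.00 × 7.6098 = CNY 585,954.60
CNY 585,954.60 ÷ 0.87349 = HKD 670,820.04
HKD 670,820.04 ÷ 8.5585 = EUR 78,380.56
Profit = EUR 78,380.56 − EUR 77,000.00

Profit: EUR 1,380.56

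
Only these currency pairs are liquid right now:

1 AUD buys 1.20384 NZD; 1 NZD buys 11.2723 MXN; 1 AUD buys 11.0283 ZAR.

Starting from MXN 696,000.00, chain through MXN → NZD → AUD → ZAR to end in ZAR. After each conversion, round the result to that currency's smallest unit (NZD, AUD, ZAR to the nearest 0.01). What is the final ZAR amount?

ZAR 565,635.33

MXN 696,000.00 ÷ 11.2723 = NZD 61,744.28
NZD 61,744.28 ÷ 1.20384 = AUD 51,289.44
AUD 51,289.44 × 11.0283 = ZAR 565,635.33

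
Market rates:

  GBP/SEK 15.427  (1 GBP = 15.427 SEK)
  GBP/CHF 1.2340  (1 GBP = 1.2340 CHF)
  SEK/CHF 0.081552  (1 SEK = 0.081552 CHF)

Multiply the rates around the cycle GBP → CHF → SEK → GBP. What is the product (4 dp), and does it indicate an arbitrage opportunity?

Around GBP → CHF → SEK → GBP: 1 × 1.2340 ÷ 0.081552 ÷ 15.427 = 0.980842
Product < 1; profitable direction is GBP → SEK → CHF → GBP.

0.9808 (arbitrage exists)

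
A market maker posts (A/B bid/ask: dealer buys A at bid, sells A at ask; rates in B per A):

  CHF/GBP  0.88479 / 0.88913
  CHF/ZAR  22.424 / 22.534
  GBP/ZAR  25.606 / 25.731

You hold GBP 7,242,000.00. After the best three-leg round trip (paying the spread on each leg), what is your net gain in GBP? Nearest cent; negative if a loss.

Net profit: GBP 39,186.87

Best loop GBP → ZAR → CHF → GBP:
GBP 7,242,000.00 × 25.606 (sell GBP at bid) = ZAR 185,438,652.00
ZAR 185,438,652.00 ÷ 22.534 (buy CHF at ask) = CHF 8,229,282.51
CHF 8,229,282.51 × 0.88479 (sell CHF at bid) = GBP 7,281,186.87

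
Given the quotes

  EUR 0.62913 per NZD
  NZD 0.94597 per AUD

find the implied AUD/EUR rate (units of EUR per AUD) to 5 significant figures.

1 AUD × 0.94597 = 0.94597 NZD
0.94597 NZD × 0.62913 = 0.595138 EUR

AUD/EUR = 0.59514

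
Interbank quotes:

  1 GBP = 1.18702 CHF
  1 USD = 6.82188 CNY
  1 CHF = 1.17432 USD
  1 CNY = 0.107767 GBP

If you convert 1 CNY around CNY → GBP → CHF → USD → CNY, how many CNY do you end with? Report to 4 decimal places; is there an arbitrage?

1.0248 (arbitrage exists)

Around CNY → GBP → CHF → USD → CNY: 1 × 0.107767 × 1.18702 × 1.17432 × 6.82188 = 1.024789
Product > 1; profitable direction is CNY → GBP → CHF → USD → CNY.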